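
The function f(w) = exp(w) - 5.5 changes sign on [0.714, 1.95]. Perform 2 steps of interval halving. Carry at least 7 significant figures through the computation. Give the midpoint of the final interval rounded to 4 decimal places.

1.7955

f(0.714000) = -3.457856, f(1.950000) = 1.528688 (opposite signs)
step 1: m = 1.332000, f(m) = -1.711387 < 0 → root in [1.332000, 1.950000]
step 2: m = 1.641000, f(m) = -0.339673 < 0 → root in [1.641000, 1.950000]
Midpoint of [1.641000, 1.950000] = 1.795500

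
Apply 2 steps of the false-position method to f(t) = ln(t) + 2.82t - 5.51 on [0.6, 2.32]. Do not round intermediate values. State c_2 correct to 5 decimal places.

f(0.600000) = -4.328826, f(2.320000) = 1.873967
step 1: c = 1.800359, f(c) = 0.155000 > 0 → new bracket [0.600000, 1.800359]
step 2: c = 1.758865, f(c) = 0.014667 > 0 → new bracket [0.600000, 1.758865]

1.75886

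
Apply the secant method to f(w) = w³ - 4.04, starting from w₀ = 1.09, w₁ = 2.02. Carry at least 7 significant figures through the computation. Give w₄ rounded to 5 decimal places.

f(w_0) = -2.744971, f(w_1) = 4.202408
w_2 = 2.020000 - (4.202408)·(2.020000 - 1.090000)/(4.202408 - (-2.744971)) = 1.457451; f(w_2) = -0.944134
w_3 = 1.457451 - (-0.944134)·(1.457451 - 2.020000)/(-0.944134 - (4.202408)) = 1.560651; f(w_3) = -0.238830
w_4 = 1.560651 - (-0.238830)·(1.560651 - 1.457451)/(-0.238830 - (-0.944134)) = 1.595596; f(w_4) = 0.022273

1.59560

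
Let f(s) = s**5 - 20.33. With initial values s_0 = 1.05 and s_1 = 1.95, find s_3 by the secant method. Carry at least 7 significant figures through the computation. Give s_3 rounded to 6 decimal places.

f(s_0) = -19.053718, f(s_1) = 7.865062
s_2 = 1.950000 - (7.865062)·(1.950000 - 1.050000)/(7.865062 - (-19.053718)) = 1.687040; f(s_2) = -6.664447
s_3 = 1.687040 - (-6.664447)·(1.687040 - 1.950000)/(-6.664447 - (7.865062)) = 1.807656; f(s_3) = -1.029062

1.807656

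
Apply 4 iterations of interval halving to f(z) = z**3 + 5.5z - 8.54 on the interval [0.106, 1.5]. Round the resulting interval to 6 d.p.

f(0.106000) = -7.955809, f(1.500000) = 3.085000 (opposite signs)
step 1: m = 0.803000, f(m) = -3.605718 < 0 → root in [0.803000, 1.500000]
step 2: m = 1.151500, f(m) = -0.679916 < 0 → root in [1.151500, 1.500000]
step 3: m = 1.325750, f(m) = 1.081781 > 0 → root in [1.151500, 1.325750]
step 4: m = 1.238625, f(m) = 0.172726 > 0 → root in [1.151500, 1.238625]

[1.151500, 1.238625]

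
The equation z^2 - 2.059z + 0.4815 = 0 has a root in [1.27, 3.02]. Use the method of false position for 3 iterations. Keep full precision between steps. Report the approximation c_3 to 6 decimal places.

f(1.270000) = -0.520530, f(3.020000) = 3.383720
step 1: c = 1.503317, f(c) = -0.353868 < 0 → new bracket [1.503317, 3.020000]
step 2: c = 1.646914, f(c) = -0.197171 < 0 → new bracket [1.646914, 3.020000]
step 3: c = 1.722518, f(c) = -0.098096 < 0 → new bracket [1.722518, 3.020000]

1.722518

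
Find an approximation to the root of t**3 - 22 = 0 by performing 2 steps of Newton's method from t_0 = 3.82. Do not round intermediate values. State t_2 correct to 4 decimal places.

2.8215

f'(t) = 3t**2
t_0 = 3.820000: f = 33.742968, f' = 43.777200 → t_1 = 3.820000 - (33.742968)/(43.777200) = 3.049211
t_1 = 3.049211: f = 6.350622, f' = 27.893070 → t_2 = 3.049211 - (6.350622)/(27.893070) = 2.821534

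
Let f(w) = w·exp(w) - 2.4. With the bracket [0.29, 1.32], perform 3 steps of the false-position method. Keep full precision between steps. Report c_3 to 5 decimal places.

0.92521

False-position update: c = (a·f(b) − b·f(a))/(f(b) − f(a)); replace the endpoint whose sign matches f(c).
f(0.290000) = -2.012436, f(1.320000) = 2.541316
step 1: c = 0.745187, f(c) = -0.830013 < 0 → new bracket [0.745187, 1.320000]
step 2: c = 0.886705, f(c) = -0.247863 < 0 → new bracket [0.886705, 1.320000]
step 3: c = 0.925210, f(c) = -0.066253 < 0 → new bracket [0.925210, 1.320000]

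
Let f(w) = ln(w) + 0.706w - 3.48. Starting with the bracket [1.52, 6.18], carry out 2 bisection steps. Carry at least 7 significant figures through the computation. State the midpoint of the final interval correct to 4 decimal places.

3.2675

f(1.520000) = -1.988170, f(6.180000) = 2.704398 (opposite signs)
step 1: m = 3.850000, f(m) = 0.586173 > 0 → root in [1.520000, 3.850000]
step 2: m = 2.685000, f(m) = -0.596709 < 0 → root in [2.685000, 3.850000]
Midpoint of [2.685000, 3.850000] = 3.267500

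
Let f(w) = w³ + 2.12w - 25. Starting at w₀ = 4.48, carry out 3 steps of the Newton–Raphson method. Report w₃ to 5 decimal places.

2.68604

f'(w) = 3w² + 2.12
w_0 = 4.480000: f = 74.412992, f' = 62.331200 → w_1 = 4.480000 - (74.412992)/(62.331200) = 3.286168
w_1 = 3.286168: f = 17.453670, f' = 34.516697 → w_2 = 3.286168 - (17.453670)/(34.516697) = 2.780509
w_2 = 2.780509: f = 2.391436, f' = 25.313692 → w_3 = 2.780509 - (2.391436)/(25.313692) = 2.686037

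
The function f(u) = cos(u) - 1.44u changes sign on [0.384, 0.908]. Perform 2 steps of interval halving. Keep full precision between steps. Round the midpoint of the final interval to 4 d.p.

f(0.384000) = 0.374214, f(0.908000) = -0.692196 (opposite signs)
step 1: m = 0.646000, f(m) = -0.131742 < 0 → root in [0.384000, 0.646000]
step 2: m = 0.515000, f(m) = 0.128693 > 0 → root in [0.515000, 0.646000]
Midpoint of [0.515000, 0.646000] = 0.580500

0.5805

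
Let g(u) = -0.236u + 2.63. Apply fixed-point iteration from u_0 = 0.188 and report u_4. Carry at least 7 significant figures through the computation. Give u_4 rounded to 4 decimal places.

u_1 = g(0.188000) = 2.585632
u_2 = g(2.585632) = 2.019791
u_3 = g(2.019791) = 2.153329
u_4 = g(2.153329) = 2.121814

2.1218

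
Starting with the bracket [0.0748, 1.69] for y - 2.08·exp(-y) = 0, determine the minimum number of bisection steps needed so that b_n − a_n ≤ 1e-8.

28

Initial width b − a = 1.69 − 0.0748 = 1.615200.
After n steps the width is (b−a)/2^n; need (b−a)/2^n ≤ 1e-8.
So n ≥ log₂(1.615200/1e-8) = log₂(161520000.0000) ≈ 27.2671.
Hence n = 28.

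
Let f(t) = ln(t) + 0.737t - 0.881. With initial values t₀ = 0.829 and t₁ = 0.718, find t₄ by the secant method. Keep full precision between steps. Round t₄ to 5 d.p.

1.08484

f(t_0) = -0.457562, f(t_1) = -0.683120
t_2 = 0.718000 - (-0.683120)·(0.718000 - 0.829000)/(-0.683120 - (-0.457562)) = 1.054173; f(t_2) = -0.051319
t_3 = 1.054173 - (-0.051319)·(1.054173 - 0.718000)/(-0.051319 - (-0.683120)) = 1.081479; f(t_3) = -0.005621
t_4 = 1.081479 - (-0.005621)·(1.081479 - 1.054173)/(-0.005621 - (-0.051319)) = 1.084837; f(t_4) = -0.000045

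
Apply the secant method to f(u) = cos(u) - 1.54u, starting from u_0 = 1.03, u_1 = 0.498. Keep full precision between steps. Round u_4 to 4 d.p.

f(u_0) = -1.071381, f(u_1) = 0.111620
u_2 = 0.498000 - (0.111620)·(0.498000 - 1.030000)/(0.111620 - (-1.071381)) = 0.548196; f(u_2) = 0.009245
u_3 = 0.548196 - (0.009245)·(0.548196 - 0.498000)/(0.009245 - (0.111620)) = 0.552729; f(u_3) = -0.000107
u_4 = 0.552729 - (-0.000107)·(0.552729 - 0.548196)/(-0.000107 - (0.009245)) = 0.552677; f(u_4) = 0.000000

0.5527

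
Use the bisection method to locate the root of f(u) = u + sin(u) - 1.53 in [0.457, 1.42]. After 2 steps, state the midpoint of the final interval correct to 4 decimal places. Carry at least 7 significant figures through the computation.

f(0.457000) = -0.631742, f(1.420000) = 0.878652 (opposite signs)
step 1: m = 0.938500, f(m) = 0.215173 > 0 → root in [0.457000, 0.938500]
step 2: m = 0.697750, f(m) = -0.189755 < 0 → root in [0.697750, 0.938500]
Midpoint of [0.697750, 0.938500] = 0.818125

0.8181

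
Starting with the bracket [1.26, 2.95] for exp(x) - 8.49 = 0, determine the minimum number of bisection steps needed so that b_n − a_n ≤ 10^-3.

Initial width b − a = 2.95 − 1.26 = 1.690000.
After n steps the width is (b−a)/2^n; need (b−a)/2^n ≤ 10^-3.
So n ≥ log₂(1.690000/10^-3) = log₂(1690.0000) ≈ 10.7228.
Hence n = 11.

11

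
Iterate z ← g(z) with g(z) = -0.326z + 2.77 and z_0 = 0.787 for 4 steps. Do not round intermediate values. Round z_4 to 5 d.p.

2.07428

z_1 = g(0.787000) = 2.513438
z_2 = g(2.513438) = 1.950619
z_3 = g(1.950619) = 2.134098
z_4 = g(2.134098) = 2.074284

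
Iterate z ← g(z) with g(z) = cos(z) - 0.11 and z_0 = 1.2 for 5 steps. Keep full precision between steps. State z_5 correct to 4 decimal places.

0.6245

z_1 = g(1.200000) = 0.252358
z_2 = g(0.252358) = 0.858326
z_3 = g(0.858326) = 0.543705
z_4 = g(0.543705) = 0.745798
z_5 = g(0.745798) = 0.624547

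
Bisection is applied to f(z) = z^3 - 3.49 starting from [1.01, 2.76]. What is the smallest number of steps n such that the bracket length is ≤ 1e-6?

Initial width b − a = 2.76 − 1.01 = 1.750000.
After n steps the width is (b−a)/2^n; need (b−a)/2^n ≤ 1e-6.
So n ≥ log₂(1.750000/1e-6) = log₂(1750000.0000) ≈ 20.7389.
Hence n = 21.

21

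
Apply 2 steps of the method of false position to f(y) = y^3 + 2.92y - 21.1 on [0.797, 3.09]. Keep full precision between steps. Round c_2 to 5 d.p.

2.31341

False-position update: c = (a·f(b) − b·f(a))/(f(b) − f(a)); replace the endpoint whose sign matches f(c).
f(0.797000) = -18.266498, f(3.090000) = 17.426429
step 1: c = 1.970484, f(c) = -7.695177 < 0 → new bracket [1.970484, 3.090000]
step 2: c = 2.313411, f(c) = -1.963766 < 0 → new bracket [2.313411, 3.090000]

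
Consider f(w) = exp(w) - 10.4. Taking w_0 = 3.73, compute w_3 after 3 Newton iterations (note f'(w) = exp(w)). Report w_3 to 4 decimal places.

Newton update: w ← w − f(w)/f'(w).
w_0 = 3.730000: f = 31.279108, f' = 41.679108 → w_1 = 3.730000 - (31.279108)/(41.679108) = 2.979525
w_1 = 2.979525: f = 9.278477, f' = 19.678477 → w_2 = 2.979525 - (9.278477)/(19.678477) = 2.508022
w_2 = 2.508022: f = 1.880611, f' = 12.280611 → w_3 = 2.508022 - (1.880611)/(12.280611) = 2.354885

2.3549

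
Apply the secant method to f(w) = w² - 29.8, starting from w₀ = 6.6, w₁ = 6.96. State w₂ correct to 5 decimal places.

Secant update: w_(k+1) = w_k − f(w_k)·(w_k − w_(k-1))/(f(w_k) − f(w_(k-1))).
f(w_0) = 13.760000, f(w_1) = 18.641600
w_2 = 6.960000 - (18.641600)·(6.960000 - 6.600000)/(18.641600 - (13.760000)) = 5.585251; f(w_2) = 1.395026

5.58525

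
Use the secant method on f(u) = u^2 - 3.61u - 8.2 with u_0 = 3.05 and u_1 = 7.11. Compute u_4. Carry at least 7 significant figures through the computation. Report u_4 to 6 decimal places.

5.205606

f(u_0) = -9.908000, f(u_1) = 16.685000
u_2 = 7.110000 - (16.685000)·(7.110000 - 3.050000)/(16.685000 - (-9.908000)) = 4.562672; f(u_2) = -3.853271
u_3 = 4.562672 - (-3.853271)·(4.562672 - 7.110000)/(-3.853271 - (16.685000)) = 5.040587; f(u_3) = -0.989004
u_4 = 5.040587 - (-0.989004)·(5.040587 - 4.562672)/(-0.989004 - (-3.853271)) = 5.205606; f(u_4) = 0.106097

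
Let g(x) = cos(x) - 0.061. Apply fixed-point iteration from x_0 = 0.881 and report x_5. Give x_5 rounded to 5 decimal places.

0.68131

x_1 = g(0.881000) = 0.575380
x_2 = g(0.575380) = 0.777986
x_3 = g(0.777986) = 0.651329
x_4 = g(0.651329) = 0.734279
x_5 = g(0.734279) = 0.681314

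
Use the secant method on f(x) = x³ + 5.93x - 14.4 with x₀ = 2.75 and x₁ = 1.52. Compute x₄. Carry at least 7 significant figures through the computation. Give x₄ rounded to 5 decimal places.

1.65869

f(x_0) = 22.704375, f(x_1) = -1.874592
x_2 = 1.520000 - (-1.874592)·(1.520000 - 2.750000)/(-1.874592 - (22.704375)) = 1.613810; f(x_2) = -0.627130
x_3 = 1.613810 - (-0.627130)·(1.613810 - 1.520000)/(-0.627130 - (-1.874592)) = 1.660970; f(x_3) = 0.031877
x_4 = 1.660970 - (0.031877)·(1.660970 - 1.613810)/(0.031877 - (-0.627130)) = 1.658689; f(x_4) = -0.000505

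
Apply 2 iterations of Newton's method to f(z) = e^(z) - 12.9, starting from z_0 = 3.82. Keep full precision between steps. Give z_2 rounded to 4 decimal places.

2.6823

Newton update: z ← z − f(z)/f'(z).
f'(z) = e^(z)
z_0 = 3.820000: f = 32.704208, f' = 45.604208 → z_1 = 3.820000 - (32.704208)/(45.604208) = 3.102869
z_1 = 3.102869: f = 9.361720, f' = 22.261720 → z_2 = 3.102869 - (9.361720)/(22.261720) = 2.682339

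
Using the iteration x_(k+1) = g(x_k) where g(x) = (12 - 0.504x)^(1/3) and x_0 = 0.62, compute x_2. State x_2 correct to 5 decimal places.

x_1 = g(0.620000) = 2.269381
x_2 = g(2.269381) = 2.214249

2.21425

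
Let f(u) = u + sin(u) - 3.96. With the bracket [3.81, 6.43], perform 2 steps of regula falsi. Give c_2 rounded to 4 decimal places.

f(3.810000) = -0.769737, f(6.430000) = 2.616288
step 1: c = 4.405598, f(c) = -0.507709 < 0 → new bracket [4.405598, 6.430000]
step 2: c = 4.734602, f(c) = -0.225151 < 0 → new bracket [4.734602, 6.430000]

4.7346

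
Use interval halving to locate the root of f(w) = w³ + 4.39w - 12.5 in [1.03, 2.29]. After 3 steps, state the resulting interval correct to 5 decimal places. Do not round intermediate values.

[1.66000, 1.81750]

f(1.030000) = -6.885573, f(2.290000) = 9.562089 (opposite signs)
step 1: m = 1.660000, f(m) = -0.638304 < 0 → root in [1.660000, 2.290000]
step 2: m = 1.975000, f(m) = 3.873984 > 0 → root in [1.660000, 1.975000]
step 3: m = 1.817500, f(m) = 1.482584 > 0 → root in [1.660000, 1.817500]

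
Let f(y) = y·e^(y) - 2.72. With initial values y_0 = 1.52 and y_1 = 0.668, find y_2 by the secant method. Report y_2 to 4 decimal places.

0.8818

Secant update: y_(k+1) = y_k − f(y_k)·(y_k − y_(k-1))/(f(y_k) − f(y_(k-1))).
f(y_0) = 4.229782, f(y_1) = -1.417178
y_2 = 0.668000 - (-1.417178)·(0.668000 - 1.520000)/(-1.417178 - (4.229782)) = 0.881820; f(y_2) = -0.590146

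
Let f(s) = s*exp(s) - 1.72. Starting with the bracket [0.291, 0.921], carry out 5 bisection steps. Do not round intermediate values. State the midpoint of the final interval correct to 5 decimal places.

0.79303

f(0.291000) = -1.330711, f(0.921000) = 0.593369 (opposite signs)
step 1: m = 0.606000, f(m) = -0.609151 < 0 → root in [0.606000, 0.921000]
step 2: m = 0.763500, f(m) = -0.081702 < 0 → root in [0.763500, 0.921000]
step 3: m = 0.842250, f(m) = 0.235355 > 0 → root in [0.763500, 0.842250]
step 4: m = 0.802875, f(m) = 0.071976 > 0 → root in [0.763500, 0.802875]
step 5: m = 0.783188, f(m) = -0.006044 < 0 → root in [0.783188, 0.802875]
Midpoint of [0.783188, 0.802875] = 0.793031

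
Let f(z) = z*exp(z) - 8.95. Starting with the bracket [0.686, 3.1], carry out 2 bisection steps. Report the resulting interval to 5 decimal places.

[1.28950, 1.89300]

f(0.686000) = -7.587771, f(3.100000) = 59.863649 (opposite signs)
step 1: m = 1.893000, f(m) = 3.618113 > 0 → root in [0.686000, 1.893000]
step 2: m = 1.289500, f(m) = -4.267863 < 0 → root in [1.289500, 1.893000]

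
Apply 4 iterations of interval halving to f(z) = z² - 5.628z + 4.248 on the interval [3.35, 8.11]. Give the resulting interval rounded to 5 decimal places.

f(3.350000) = -3.383300, f(8.110000) = 24.377020 (opposite signs)
step 1: m = 5.730000, f(m) = 4.832460 > 0 → root in [3.350000, 5.730000]
step 2: m = 4.540000, f(m) = -0.691520 < 0 → root in [4.540000, 5.730000]
step 3: m = 5.135000, f(m) = 1.716445 > 0 → root in [4.540000, 5.135000]
step 4: m = 4.837500, f(m) = 0.423956 > 0 → root in [4.540000, 4.837500]

[4.54000, 4.83750]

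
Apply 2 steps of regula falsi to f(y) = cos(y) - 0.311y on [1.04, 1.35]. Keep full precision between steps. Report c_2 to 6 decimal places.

1.191194

f(1.040000) = 0.182780, f(1.350000) = -0.200843
step 1: c = 1.187702, f(c) = 0.004417 > 0 → new bracket [1.187702, 1.350000]
step 2: c = 1.191194, f(c) = 0.000089 > 0 → new bracket [1.191194, 1.350000]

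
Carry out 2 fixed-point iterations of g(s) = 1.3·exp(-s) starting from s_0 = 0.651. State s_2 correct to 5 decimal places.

0.65993

s_1 = g(0.651000) = 0.677981
s_2 = g(0.677981) = 0.659933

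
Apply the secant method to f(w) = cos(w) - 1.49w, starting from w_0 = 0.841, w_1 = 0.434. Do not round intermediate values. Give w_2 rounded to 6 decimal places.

f(w_0) = -0.586372, f(w_1) = 0.260631
w_2 = 0.434000 - (0.260631)·(0.434000 - 0.841000)/(0.260631 - (-0.586372)) = 0.559238; f(w_2) = 0.014395

0.559238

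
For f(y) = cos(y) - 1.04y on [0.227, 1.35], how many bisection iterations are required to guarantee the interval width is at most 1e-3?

11

Initial width b − a = 1.35 − 0.227 = 1.123000.
After n steps the width is (b−a)/2^n; need (b−a)/2^n ≤ 1e-3.
So n ≥ log₂(1.123000/1e-3) = log₂(1123.0000) ≈ 10.1331.
Hence n = 11.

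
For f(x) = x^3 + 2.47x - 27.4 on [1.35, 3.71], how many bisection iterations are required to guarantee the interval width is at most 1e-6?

22

Initial width b − a = 3.71 − 1.35 = 2.360000.
After n steps the width is (b−a)/2^n; need (b−a)/2^n ≤ 1e-6.
So n ≥ log₂(2.360000/1e-6) = log₂(2360000.0000) ≈ 21.1704.
Hence n = 22.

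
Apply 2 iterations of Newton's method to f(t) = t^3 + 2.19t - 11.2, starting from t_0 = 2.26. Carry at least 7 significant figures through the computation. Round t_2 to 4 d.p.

f'(t) = 3t^2 + 2.19
t_0 = 2.260000: f = 5.292576, f' = 17.512800 → t_1 = 2.260000 - (5.292576)/(17.512800) = 1.957788
t_1 = 1.957788: f = 0.591629, f' = 13.688803 → t_2 = 1.957788 - (0.591629)/(13.688803) = 1.914568

1.9146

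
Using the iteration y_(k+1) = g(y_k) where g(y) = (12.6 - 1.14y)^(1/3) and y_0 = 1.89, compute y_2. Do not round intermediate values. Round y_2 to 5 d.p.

y_1 = g(1.890000) = 2.185957
y_2 = g(2.185957) = 2.162164

2.16216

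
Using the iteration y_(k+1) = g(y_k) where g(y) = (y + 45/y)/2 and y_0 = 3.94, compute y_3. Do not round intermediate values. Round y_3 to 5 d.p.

6.70848

y_1 = g(3.940000) = 7.680660
y_2 = g(7.680660) = 6.769766
y_3 = g(6.769766) = 6.708484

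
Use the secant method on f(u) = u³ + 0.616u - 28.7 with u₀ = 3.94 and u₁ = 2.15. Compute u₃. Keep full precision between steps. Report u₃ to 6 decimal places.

f(u_0) = 34.890024, f(u_1) = -17.437225
u_2 = 2.150000 - (-17.437225)·(2.150000 - 3.940000)/(-17.437225 - (34.890024)) = 2.746489; f(u_2) = -6.290840
u_3 = 2.746489 - (-6.290840)·(2.746489 - 2.150000)/(-6.290840 - (-17.437225)) = 3.083138; f(u_3) = 2.506718

3.083138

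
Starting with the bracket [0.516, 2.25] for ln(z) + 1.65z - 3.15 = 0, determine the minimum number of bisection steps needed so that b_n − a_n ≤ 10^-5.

Initial width b − a = 2.25 − 0.516 = 1.734000.
After n steps the width is (b−a)/2^n; need (b−a)/2^n ≤ 10^-5.
So n ≥ log₂(1.734000/10^-5) = log₂(173400.0000) ≈ 17.4037.
Hence n = 18.

18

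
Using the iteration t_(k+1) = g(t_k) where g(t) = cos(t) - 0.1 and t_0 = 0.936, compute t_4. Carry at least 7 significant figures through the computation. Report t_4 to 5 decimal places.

0.71949

t_1 = g(0.936000) = 0.493014
t_2 = g(0.493014) = 0.780911
t_3 = g(0.780911) = 0.610273
t_4 = g(0.610273) = 0.719492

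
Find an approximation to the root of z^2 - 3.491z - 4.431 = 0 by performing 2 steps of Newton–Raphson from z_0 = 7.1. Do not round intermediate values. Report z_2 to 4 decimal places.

4.5409

f'(z) = 2z - 3.491
z_0 = 7.100000: f = 21.192900, f' = 10.709000 → z_1 = 7.100000 - (21.192900)/(10.709000) = 5.121020
z_1 = 5.121020: f = 3.916363, f' = 6.751039 → z_2 = 5.121020 - (3.916363)/(6.751039) = 4.540907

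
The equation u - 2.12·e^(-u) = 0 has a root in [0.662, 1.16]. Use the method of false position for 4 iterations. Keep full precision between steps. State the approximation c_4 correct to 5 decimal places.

f(0.662000) = -0.431536, f(1.160000) = 0.495409
step 1: c = 0.893842, f(c) = 0.026590 > 0 → new bracket [0.662000, 0.893842]
step 2: c = 0.880386, f(c) = 0.001385 > 0 → new bracket [0.662000, 0.880386]
step 3: c = 0.879687, f(c) = 0.000072 > 0 → new bracket [0.662000, 0.879687]
step 4: c = 0.879651, f(c) = 0.000004 > 0 → new bracket [0.662000, 0.879651]

0.87965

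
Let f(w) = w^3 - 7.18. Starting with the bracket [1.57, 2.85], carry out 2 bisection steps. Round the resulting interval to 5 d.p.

[1.89000, 2.21000]

f(1.570000) = -3.310107, f(2.850000) = 15.969125 (opposite signs)
step 1: m = 2.210000, f(m) = 3.613861 > 0 → root in [1.570000, 2.210000]
step 2: m = 1.890000, f(m) = -0.428731 < 0 → root in [1.890000, 2.210000]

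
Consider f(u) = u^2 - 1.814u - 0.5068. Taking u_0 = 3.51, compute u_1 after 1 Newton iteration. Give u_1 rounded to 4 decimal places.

f'(u) = 2u - 1.814
u_0 = 3.510000: f = 5.446160, f' = 5.206000 → u_1 = 3.510000 - (5.446160)/(5.206000) = 2.463869

2.4639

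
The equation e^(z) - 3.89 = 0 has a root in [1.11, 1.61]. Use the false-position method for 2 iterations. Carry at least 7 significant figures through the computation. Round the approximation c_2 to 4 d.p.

False-position update: c = (a·f(b) − b·f(a))/(f(b) − f(a)); replace the endpoint whose sign matches f(c).
f(1.110000) = -0.855642, f(1.610000) = 1.112811
step 1: c = 1.327339, f(c) = -0.119006 < 0 → new bracket [1.327339, 1.610000]
step 2: c = 1.354647, f(c) = -0.014609 < 0 → new bracket [1.354647, 1.610000]

1.3546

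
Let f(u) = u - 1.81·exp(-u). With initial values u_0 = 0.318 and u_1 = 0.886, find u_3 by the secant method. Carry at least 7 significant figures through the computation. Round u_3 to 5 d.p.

0.80718

Secant update: u_(k+1) = u_k − f(u_k)·(u_k − u_(k-1))/(f(u_k) − f(u_(k-1))).
f(u_0) = -0.998961, f(u_1) = 0.139734
u_2 = 0.886000 - (0.139734)·(0.886000 - 0.318000)/(0.139734 - (-0.998961)) = 0.816298; f(u_2) = 0.016161
u_3 = 0.816298 - (0.016161)·(0.816298 - 0.886000)/(0.016161 - (0.139734)) = 0.807183; f(u_3) = -0.000282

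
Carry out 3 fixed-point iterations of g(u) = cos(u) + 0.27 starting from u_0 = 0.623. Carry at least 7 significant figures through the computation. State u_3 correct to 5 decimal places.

1.00884

u_1 = g(0.623000) = 1.082132
u_2 = g(1.082132) = 0.739447
u_3 = g(0.739447) = 1.008841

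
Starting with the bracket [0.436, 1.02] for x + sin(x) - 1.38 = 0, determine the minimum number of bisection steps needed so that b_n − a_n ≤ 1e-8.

Initial width b − a = 1.02 − 0.436 = 0.584000.
After n steps the width is (b−a)/2^n; need (b−a)/2^n ≤ 1e-8.
So n ≥ log₂(0.584000/1e-8) = log₂(58400000.0000) ≈ 25.7995.
Hence n = 26.

26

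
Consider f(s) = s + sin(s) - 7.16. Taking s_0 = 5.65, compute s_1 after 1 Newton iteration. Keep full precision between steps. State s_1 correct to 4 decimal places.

f'(s) = 1 + cos(s)
s_0 = 5.650000: f = -2.101716, f' = 1.806147 → s_1 = 5.650000 - (-2.101716)/(1.806147) = 6.813646

6.8136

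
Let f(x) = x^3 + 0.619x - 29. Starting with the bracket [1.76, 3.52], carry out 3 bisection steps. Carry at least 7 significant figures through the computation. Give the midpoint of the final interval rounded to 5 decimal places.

2.97000

f(1.760000) = -22.458784, f(3.520000) = 16.793088 (opposite signs)
step 1: m = 2.640000, f(m) = -8.966096 < 0 → root in [2.640000, 3.520000]
step 2: m = 3.080000, f(m) = 2.124632 > 0 → root in [2.640000, 3.080000]
step 3: m = 2.860000, f(m) = -3.836004 < 0 → root in [2.860000, 3.080000]
Midpoint of [2.860000, 3.080000] = 2.970000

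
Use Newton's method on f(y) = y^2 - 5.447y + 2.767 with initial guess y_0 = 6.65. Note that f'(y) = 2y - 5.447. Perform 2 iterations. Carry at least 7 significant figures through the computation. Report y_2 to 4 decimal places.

4.9111

Newton update: y ← y − f(y)/f'(y).
y_0 = 6.650000: f = 10.766950, f' = 7.853000 → y_1 = 6.650000 - (10.766950)/(7.853000) = 5.278938
y_1 = 5.278938: f = 1.879811, f' = 5.110876 → y_2 = 5.278938 - (1.879811)/(5.110876) = 4.911132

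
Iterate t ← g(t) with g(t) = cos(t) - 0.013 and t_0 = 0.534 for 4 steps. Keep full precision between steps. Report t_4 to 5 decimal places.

0.69517

t_1 = g(0.534000) = 0.847778
t_2 = g(0.847778) = 0.648651
t_3 = g(0.648651) = 0.783900
t_4 = g(0.783900) = 0.695166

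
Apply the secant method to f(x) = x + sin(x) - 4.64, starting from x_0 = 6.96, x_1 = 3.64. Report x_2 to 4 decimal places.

f(x_0) = 2.946313, f(x_1) = -1.478027
x_2 = 3.640000 - (-1.478027)·(3.640000 - 6.960000)/(-1.478027 - (2.946313)) = 4.749103; f(x_2) = -0.890223

4.7491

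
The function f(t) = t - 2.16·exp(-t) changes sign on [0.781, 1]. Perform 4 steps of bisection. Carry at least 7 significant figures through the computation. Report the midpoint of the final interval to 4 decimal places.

f(0.781000) = -0.208167, f(1.000000) = 0.205380 (opposite signs)
step 1: m = 0.890500, f(m) = 0.003927 > 0 → root in [0.781000, 0.890500]
step 2: m = 0.835750, f(m) = -0.100716 < 0 → root in [0.835750, 0.890500]
step 3: m = 0.863125, f(m) = -0.048053 < 0 → root in [0.863125, 0.890500]
step 4: m = 0.876812, f(m) = -0.021979 < 0 → root in [0.876812, 0.890500]
Midpoint of [0.876812, 0.890500] = 0.883656

0.8837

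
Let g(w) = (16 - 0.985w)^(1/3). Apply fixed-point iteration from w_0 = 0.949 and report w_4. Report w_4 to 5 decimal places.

w_1 = g(0.949000) = 2.469782
w_2 = g(2.469782) = 2.385050
w_3 = g(2.385050) = 2.389930
w_4 = g(2.389930) = 2.389650

2.38965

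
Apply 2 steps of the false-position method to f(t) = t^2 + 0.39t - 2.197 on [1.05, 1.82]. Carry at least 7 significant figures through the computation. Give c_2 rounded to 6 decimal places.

f(1.050000) = -0.685000, f(1.820000) = 1.825200
step 1: c = 1.260123, f(c) = -0.117643 < 0 → new bracket [1.260123, 1.820000]
step 2: c = 1.294024, f(c) = -0.017831 < 0 → new bracket [1.294024, 1.820000]

1.294024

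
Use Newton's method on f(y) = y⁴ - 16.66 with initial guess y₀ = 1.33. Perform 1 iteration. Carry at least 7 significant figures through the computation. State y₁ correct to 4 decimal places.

Newton update: y ← y − f(y)/f'(y).
f'(y) = 4y³
y_0 = 1.330000: f = -13.530993, f' = 9.410548 → y_1 = 1.330000 - (-13.530993)/(9.410548) = 2.767854

2.7679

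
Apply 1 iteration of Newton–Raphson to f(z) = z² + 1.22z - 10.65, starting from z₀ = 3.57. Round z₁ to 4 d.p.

2.7984

f'(z) = 2z + 1.22
z_0 = 3.570000: f = 6.450300, f' = 8.360000 → z_1 = 3.570000 - (6.450300)/(8.360000) = 2.798433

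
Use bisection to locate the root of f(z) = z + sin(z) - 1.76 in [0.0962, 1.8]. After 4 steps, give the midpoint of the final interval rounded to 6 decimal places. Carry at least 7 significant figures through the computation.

f(0.096200) = -1.567748, f(1.800000) = 1.013848 (opposite signs)
step 1: m = 0.948100, f(m) = 0.000409 > 0 → root in [0.096200, 0.948100]
step 2: m = 0.522150, f(m) = -0.739105 < 0 → root in [0.522150, 0.948100]
step 3: m = 0.735125, f(m) = -0.354195 < 0 → root in [0.735125, 0.948100]
step 4: m = 0.841613, f(m) = -0.172669 < 0 → root in [0.841613, 0.948100]
Midpoint of [0.841613, 0.948100] = 0.894856

0.894856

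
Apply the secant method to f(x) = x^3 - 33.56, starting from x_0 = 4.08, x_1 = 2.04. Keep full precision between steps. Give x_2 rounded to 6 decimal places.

f(x_0) = 34.357312, f(x_1) = -25.070336
x_2 = 2.040000 - (-25.070336)·(2.040000 - 4.080000)/(-25.070336 - (34.357312)) = 2.900601; f(x_2) = -9.155837

2.900601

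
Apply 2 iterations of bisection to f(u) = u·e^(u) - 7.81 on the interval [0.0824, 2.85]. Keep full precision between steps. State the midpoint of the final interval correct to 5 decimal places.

1.81215

f(0.082400) = -7.720523, f(2.850000) = 41.460178 (opposite signs)
step 1: m = 1.466200, f(m) = -1.457337 < 0 → root in [1.466200, 2.850000]
step 2: m = 2.158100, f(m) = 10.867661 > 0 → root in [1.466200, 2.158100]
Midpoint of [1.466200, 2.158100] = 1.812150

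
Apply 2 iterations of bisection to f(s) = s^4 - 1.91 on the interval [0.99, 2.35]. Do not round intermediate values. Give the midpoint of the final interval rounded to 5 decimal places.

1.16000

f(0.990000) = -0.949404, f(2.350000) = 28.588006 (opposite signs)
step 1: m = 1.670000, f(m) = 5.867963 > 0 → root in [0.990000, 1.670000]
step 2: m = 1.330000, f(m) = 1.219007 > 0 → root in [0.990000, 1.330000]
Midpoint of [0.990000, 1.330000] = 1.160000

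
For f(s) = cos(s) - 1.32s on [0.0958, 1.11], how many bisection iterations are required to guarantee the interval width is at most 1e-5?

Initial width b − a = 1.11 − 0.0958 = 1.014200.
After n steps the width is (b−a)/2^n; need (b−a)/2^n ≤ 1e-5.
So n ≥ log₂(1.014200/1e-5) = log₂(101420.0000) ≈ 16.6300.
Hence n = 17.

17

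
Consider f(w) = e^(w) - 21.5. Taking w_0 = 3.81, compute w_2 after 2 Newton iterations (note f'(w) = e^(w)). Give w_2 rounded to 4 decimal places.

w_0 = 3.810000: f = 23.650439, f' = 45.150439 → w_1 = 3.810000 - (23.650439)/(45.150439) = 3.286186
w_1 = 3.286186: f = 5.240676, f' = 26.740676 → w_2 = 3.286186 - (5.240676)/(26.740676) = 3.090204

3.0902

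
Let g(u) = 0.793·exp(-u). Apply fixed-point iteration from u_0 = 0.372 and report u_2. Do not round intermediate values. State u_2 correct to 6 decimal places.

u_1 = g(0.372000) = 0.546658
u_2 = g(0.546658) = 0.459053

0.459053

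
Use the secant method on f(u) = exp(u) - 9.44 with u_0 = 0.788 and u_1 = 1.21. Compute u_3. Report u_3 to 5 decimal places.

Secant update: u_(k+1) = u_k − f(u_k)·(u_k − u_(k-1))/(f(u_k) − f(u_(k-1))).
f(u_0) = -7.241006, f(u_1) = -6.086515
u_2 = 1.210000 - (-6.086515)·(1.210000 - 0.788000)/(-6.086515 - (-7.241006)) = 3.434799; f(u_2) = 21.585173
u_3 = 3.434799 - (21.585173)·(3.434799 - 1.210000)/(21.585173 - (-6.086515)) = 1.699355; f(u_3) = -3.969583

1.69935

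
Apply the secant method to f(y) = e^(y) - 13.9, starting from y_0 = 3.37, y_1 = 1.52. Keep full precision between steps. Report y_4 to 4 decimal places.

2.5715

f(y_0) = 15.178527, f(y_1) = -9.327775
y_2 = 1.520000 - (-9.327775)·(1.520000 - 3.370000)/(-9.327775 - (15.178527)) = 2.224161; f(y_2) = -4.654277
y_3 = 2.224161 - (-4.654277)·(2.224161 - 1.520000)/(-4.654277 - (-9.327775)) = 2.925426; f(y_3) = 4.742168
y_4 = 2.925426 - (4.742168)·(2.925426 - 2.224161)/(4.742168 - (-4.654277)) = 2.571514; f(y_4) = -0.814380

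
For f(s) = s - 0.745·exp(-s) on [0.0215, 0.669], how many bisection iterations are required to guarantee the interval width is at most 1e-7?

23

Initial width b − a = 0.669 − 0.0215 = 0.647500.
After n steps the width is (b−a)/2^n; need (b−a)/2^n ≤ 1e-7.
So n ≥ log₂(0.647500/1e-7) = log₂(6475000.0000) ≈ 22.6264.
Hence n = 23.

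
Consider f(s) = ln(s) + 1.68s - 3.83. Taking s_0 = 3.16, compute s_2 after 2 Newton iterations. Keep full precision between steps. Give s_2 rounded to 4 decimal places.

f'(s) = 1/s + 1.68
s_0 = 3.160000: f = 2.629372, f' = 1.996456 → s_1 = 3.160000 - (2.629372)/(1.996456) = 1.842980
s_1 = 1.842980: f = -0.122410, f' = 2.222599 → s_2 = 1.842980 - (-0.122410)/(2.222599) = 1.898055

1.8981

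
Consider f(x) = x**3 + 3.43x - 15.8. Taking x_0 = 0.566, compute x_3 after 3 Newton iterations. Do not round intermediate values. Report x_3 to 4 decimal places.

Newton update: x ← x − f(x)/f'(x).
f'(x) = 3x**2 + 3.43
x_0 = 0.566000: f = -13.677299, f' = 4.391068 → x_1 = 0.566000 - (-13.677299)/(4.391068) = 3.680800
x_1 = 3.680800: f = 46.693684, f' = 44.074865 → x_2 = 3.680800 - (46.693684)/(44.074865) = 2.621382
x_2 = 2.621382: f = 11.204554, f' = 24.044938 → x_3 = 2.621382 - (11.204554)/(24.044938) = 2.155399

2.1554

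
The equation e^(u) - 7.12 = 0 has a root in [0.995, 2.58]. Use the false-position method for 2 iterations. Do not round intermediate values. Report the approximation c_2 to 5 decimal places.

1.87625

f(0.995000) = -4.415276, f(2.580000) = 6.077138
step 1: c = 1.661978, f(c) = -1.850275 < 0 → new bracket [1.661978, 2.580000]
step 2: c = 1.876246, f(c) = -0.591048 < 0 → new bracket [1.876246, 2.580000]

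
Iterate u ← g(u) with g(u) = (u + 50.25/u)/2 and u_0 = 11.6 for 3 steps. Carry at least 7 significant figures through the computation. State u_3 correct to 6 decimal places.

7.088887

u_1 = g(11.600000) = 7.965948
u_2 = g(7.965948) = 7.137024
u_3 = g(7.137024) = 7.088887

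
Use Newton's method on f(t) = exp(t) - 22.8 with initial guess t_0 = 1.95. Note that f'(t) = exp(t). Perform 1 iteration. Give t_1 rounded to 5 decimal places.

4.19385

Newton update: t ← t − f(t)/f'(t).
t_0 = 1.950000: f = -15.771312, f' = 7.028688 → t_1 = 1.950000 - (-15.771312)/(7.028688) = 4.193849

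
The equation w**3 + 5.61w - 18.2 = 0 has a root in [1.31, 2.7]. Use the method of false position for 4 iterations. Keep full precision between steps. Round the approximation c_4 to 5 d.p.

1.93898

f(1.310000) = -8.602809, f(2.700000) = 16.630000
step 1: c = 1.783903, f(c) = -2.515372 < 0 → new bracket [1.783903, 2.700000]
step 2: c = 1.904262, f(c) = -0.611823 < 0 → new bracket [1.904262, 2.700000]
step 3: c = 1.932499, f(c) = -0.141662 < 0 → new bracket [1.932499, 2.700000]
step 4: c = 1.938982, f(c) = -0.032420 < 0 → new bracket [1.938982, 2.700000]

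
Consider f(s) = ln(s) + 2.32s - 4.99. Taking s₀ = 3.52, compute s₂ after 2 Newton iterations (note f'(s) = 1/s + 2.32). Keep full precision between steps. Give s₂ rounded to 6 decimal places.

s_0 = 3.520000: f = 4.434861, f' = 2.604091 → s_1 = 3.520000 - (4.434861)/(2.604091) = 1.816964
s_1 = 1.816964: f = -0.177477, f' = 2.870369 → s_2 = 1.816964 - (-0.177477)/(2.870369) = 1.878795

1.878795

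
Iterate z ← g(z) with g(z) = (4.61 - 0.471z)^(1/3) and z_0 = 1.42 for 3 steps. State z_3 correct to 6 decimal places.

1.570120

z_1 = g(1.420000) = 1.579582
z_2 = g(1.579582) = 1.569476
z_3 = g(1.569476) = 1.570120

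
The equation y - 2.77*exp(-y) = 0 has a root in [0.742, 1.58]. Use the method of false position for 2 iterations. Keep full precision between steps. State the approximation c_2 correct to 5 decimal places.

False-position update: c = (a·f(b) − b·f(a))/(f(b) − f(a)); replace the endpoint whose sign matches f(c).
f(0.742000) = -0.576965, f(1.580000) = 1.009449
step 1: c = 1.046773, f(c) = 0.074313 > 0 → new bracket [0.742000, 1.046773]
step 2: c = 1.011998, f(c) = 0.005124 > 0 → new bracket [0.742000, 1.011998]

1.01200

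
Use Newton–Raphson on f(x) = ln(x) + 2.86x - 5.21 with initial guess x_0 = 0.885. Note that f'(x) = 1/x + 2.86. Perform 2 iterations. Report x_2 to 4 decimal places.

1.6470

Newton update: x ← x − f(x)/f'(x).
x_0 = 0.885000: f = -2.801068, f' = 3.989944 → x_1 = 0.885000 - (-2.801068)/(3.989944) = 1.587032
x_1 = 1.587032: f = -0.209223, f' = 3.490107 → x_2 = 1.587032 - (-0.209223)/(3.490107) = 1.646979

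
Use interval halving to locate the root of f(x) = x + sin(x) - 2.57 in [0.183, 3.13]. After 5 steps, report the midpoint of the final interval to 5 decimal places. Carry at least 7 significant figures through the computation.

f(0.183000) = -2.205020, f(3.130000) = 0.571592 (opposite signs)
step 1: m = 1.656500, f(m) = 0.082830 > 0 → root in [0.183000, 1.656500]
step 2: m = 0.919750, f(m) = -0.854800 < 0 → root in [0.919750, 1.656500]
step 3: m = 1.288125, f(m) = -0.321561 < 0 → root in [1.288125, 1.656500]
step 4: m = 1.472312, f(m) = -0.102533 < 0 → root in [1.472312, 1.656500]
step 5: m = 1.564406, f(m) = -0.005614 < 0 → root in [1.564406, 1.656500]
Midpoint of [1.564406, 1.656500] = 1.610453

1.61045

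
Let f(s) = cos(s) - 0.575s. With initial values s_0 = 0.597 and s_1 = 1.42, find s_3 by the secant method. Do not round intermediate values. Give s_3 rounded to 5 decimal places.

0.97328

f(s_0) = 0.483751, f(s_1) = -0.666275
s_2 = 1.420000 - (-0.666275)·(1.420000 - 0.597000)/(-0.666275 - (0.483751)) = 0.943190; f(s_2) = 0.044875
s_3 = 0.943190 - (0.044875)·(0.943190 - 1.420000)/(0.044875 - (-0.666275)) = 0.973277; f(s_3) = 0.002958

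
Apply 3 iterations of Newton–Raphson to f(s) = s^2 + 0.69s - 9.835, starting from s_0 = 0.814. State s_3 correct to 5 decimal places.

Newton update: s ← s − f(s)/f'(s).
f'(s) = 2s + 0.69
s_0 = 0.814000: f = -8.610744, f' = 2.318000 → s_1 = 0.814000 - (-8.610744)/(2.318000) = 4.528730
s_1 = 4.528730: f = 13.799219, f' = 9.747460 → s_2 = 4.528730 - (13.799219)/(9.747460) = 3.113057
s_2 = 3.113057: f = 2.004131, f' = 6.916113 → s_3 = 3.113057 - (2.004131)/(6.916113) = 2.823280

2.82328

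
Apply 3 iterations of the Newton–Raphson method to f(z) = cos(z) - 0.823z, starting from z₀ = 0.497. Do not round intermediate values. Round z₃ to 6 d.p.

0.824732

Newton update: z ← z − f(z)/f'(z).
f'(z) = -sin(z) - 0.823
z_0 = 0.497000: f = 0.469986, f' = -1.299791 → z_1 = 0.497000 - (0.469986)/(-1.299791) = 0.858586
z_1 = 0.858586: f = -0.053108, f' = -1.579919 → z_2 = 0.858586 - (-0.053108)/(-1.579919) = 0.824972
z_2 = 0.824972: f = -0.000374, f' = -1.557529 → z_3 = 0.824972 - (-0.000374)/(-1.557529) = 0.824732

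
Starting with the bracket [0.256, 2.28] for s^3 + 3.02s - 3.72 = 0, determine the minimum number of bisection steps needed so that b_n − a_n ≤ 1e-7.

25

Initial width b − a = 2.28 − 0.256 = 2.024000.
After n steps the width is (b−a)/2^n; need (b−a)/2^n ≤ 1e-7.
So n ≥ log₂(2.024000/1e-7) = log₂(20240000.0000) ≈ 24.2707.
Hence n = 25.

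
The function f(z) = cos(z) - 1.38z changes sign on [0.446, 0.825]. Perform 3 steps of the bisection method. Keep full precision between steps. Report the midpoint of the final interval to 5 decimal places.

0.61181

f(0.446000) = 0.286700, f(0.825000) = -0.459943 (opposite signs)
step 1: m = 0.635500, f(m) = -0.072215 < 0 → root in [0.446000, 0.635500]
step 2: m = 0.540750, f(m) = 0.111088 > 0 → root in [0.540750, 0.635500]
step 3: m = 0.588125, f(m) = 0.020370 > 0 → root in [0.588125, 0.635500]
Midpoint of [0.588125, 0.635500] = 0.611812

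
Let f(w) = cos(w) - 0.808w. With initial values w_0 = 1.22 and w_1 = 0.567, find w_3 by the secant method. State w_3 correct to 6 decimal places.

0.834155

f(w_0) = -0.642114, f(w_1) = 0.385380
w_2 = 0.567000 - (0.385380)·(0.567000 - 1.220000)/(0.385380 - (-0.642114)) = 0.811919; f(w_2) = 0.032076
w_3 = 0.811919 - (0.032076)·(0.811919 - 0.567000)/(0.032076 - (0.385380)) = 0.834155; f(w_3) = -0.002194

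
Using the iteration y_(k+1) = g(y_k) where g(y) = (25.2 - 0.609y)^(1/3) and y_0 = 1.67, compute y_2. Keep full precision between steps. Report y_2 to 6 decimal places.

2.861842

y_1 = g(1.670000) = 2.891811
y_2 = g(2.891811) = 2.861842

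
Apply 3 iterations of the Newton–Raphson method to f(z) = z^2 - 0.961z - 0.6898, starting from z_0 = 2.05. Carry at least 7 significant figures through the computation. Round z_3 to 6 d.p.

1.440043

f'(z) = 2z - 0.961
z_0 = 2.050000: f = 1.542650, f' = 3.139000 → z_1 = 2.050000 - (1.542650)/(3.139000) = 1.558554
z_1 = 1.558554: f = 0.241519, f' = 2.156107 → z_2 = 1.558554 - (0.241519)/(2.156107) = 1.446537
z_2 = 1.446537: f = 0.012548, f' = 1.932074 → z_3 = 1.446537 - (0.012548)/(1.932074) = 1.440043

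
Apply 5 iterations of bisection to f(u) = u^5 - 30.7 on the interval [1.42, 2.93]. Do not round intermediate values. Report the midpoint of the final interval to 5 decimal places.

1.96266

f(1.420000) = -24.926466, f(2.930000) = 185.242488 (opposite signs)
step 1: m = 2.175000, f(m) = 17.973918 > 0 → root in [1.420000, 2.175000]
step 2: m = 1.797500, f(m) = -11.935176 < 0 → root in [1.797500, 2.175000]
step 3: m = 1.986250, f(m) = 0.215021 > 0 → root in [1.797500, 1.986250]
step 4: m = 1.891875, f(m) = -6.463930 < 0 → root in [1.891875, 1.986250]
step 5: m = 1.939062, f(m) = -3.286844 < 0 → root in [1.939062, 1.986250]
Midpoint of [1.939062, 1.986250] = 1.962656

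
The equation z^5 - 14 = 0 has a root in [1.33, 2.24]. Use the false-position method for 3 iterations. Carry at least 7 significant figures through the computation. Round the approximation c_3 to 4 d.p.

f(1.330000) = -9.838420, f(2.240000) = 42.394934
step 1: c = 1.501403, f(c) = -6.370666 < 0 → new bracket [1.501403, 2.240000]
step 2: c = 1.597892, f(c) = -3.583121 < 0 → new bracket [1.597892, 2.240000]
step 3: c = 1.647933, f(c) = -1.846618 < 0 → new bracket [1.647933, 2.240000]

1.6479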